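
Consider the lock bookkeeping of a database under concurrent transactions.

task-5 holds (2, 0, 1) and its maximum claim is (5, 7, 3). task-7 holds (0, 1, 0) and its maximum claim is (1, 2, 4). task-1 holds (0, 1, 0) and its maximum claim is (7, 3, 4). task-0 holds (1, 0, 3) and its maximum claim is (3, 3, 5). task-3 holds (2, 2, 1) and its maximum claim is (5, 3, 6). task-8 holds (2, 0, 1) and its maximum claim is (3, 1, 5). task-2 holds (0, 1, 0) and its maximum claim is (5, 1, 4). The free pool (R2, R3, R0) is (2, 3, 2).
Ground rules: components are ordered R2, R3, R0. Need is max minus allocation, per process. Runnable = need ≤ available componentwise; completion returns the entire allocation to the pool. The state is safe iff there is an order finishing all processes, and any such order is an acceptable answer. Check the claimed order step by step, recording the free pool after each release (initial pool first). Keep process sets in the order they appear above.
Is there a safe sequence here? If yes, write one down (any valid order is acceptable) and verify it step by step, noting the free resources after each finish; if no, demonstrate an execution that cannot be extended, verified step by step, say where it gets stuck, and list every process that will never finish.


The state is SAFE; one workable sequence: task-0, task-8, task-7, task-3, task-2, task-5, task-1.
Key observation: task-0 marks the first exact bind of the order: its need (2, 3, 2) fits the free (2, 3, 2) with zero slack on a requested resource.
Verifying each step:
  pool = (2, 3, 2)
  task-0: need (2, 3, 2) fits (2, 3, 2); releases (1, 0, 3), pool now (3, 3, 5)
  task-8: need (1, 1, 4) fits (3, 3, 5); releases (2, 0, 1), pool now (5, 3, 6)
  task-7: need (1, 1, 4) fits (5, 3, 6); releases (0, 1, 0), pool now (5, 4, 6)
  task-3: need (3, 1, 5) fits (5, 4, 6); releases (2, 2, 1), pool now (7, 6, 7)
  task-2: need (5, 0, 4) fits (7, 6, 7); releases (0, 1, 0), pool now (7, 7, 7)
  task-5: need (3, 7, 2) fits (7, 7, 7); releases (2, 0, 1), pool now (9, 7, 8)
  task-1: need (7, 2, 4) fits (9, 7, 8); releases (0, 1, 0), pool now (9, 8, 8)


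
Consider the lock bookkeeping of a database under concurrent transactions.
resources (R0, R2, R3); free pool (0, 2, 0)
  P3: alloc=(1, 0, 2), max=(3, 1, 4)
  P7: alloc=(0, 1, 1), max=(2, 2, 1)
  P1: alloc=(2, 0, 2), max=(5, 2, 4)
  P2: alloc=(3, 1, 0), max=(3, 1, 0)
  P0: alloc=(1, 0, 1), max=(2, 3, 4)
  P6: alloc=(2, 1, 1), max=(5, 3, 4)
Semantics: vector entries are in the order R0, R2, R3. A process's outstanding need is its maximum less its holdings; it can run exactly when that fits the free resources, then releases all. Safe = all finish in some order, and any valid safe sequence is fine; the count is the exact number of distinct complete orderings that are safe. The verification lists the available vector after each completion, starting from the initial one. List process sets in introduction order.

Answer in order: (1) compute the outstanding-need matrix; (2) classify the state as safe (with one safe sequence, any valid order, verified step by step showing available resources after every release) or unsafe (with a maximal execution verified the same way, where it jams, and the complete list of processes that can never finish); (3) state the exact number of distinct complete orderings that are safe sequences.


(1) Outstanding need per process (order R0, R2, R3):
  P3: (2, 1, 2)
  P7: (2, 1, 0)
  P1: (3, 2, 2)
  P2: (0, 0, 0)
  P0: (1, 3, 3)
  P6: (3, 2, 3)
(2) The state is UNSAFE.
Key observation: after P2, P7 complete, (3, 4, 1) is the best the pool ever gets, yet each leftover process wants more R3.
Going as far as possible: P2, P7; after that, nothing fits. Check, step by step:
  pool = (0, 2, 0)
  P2 needs (0, 0, 0) <= (0, 2, 0) -> finishes; pool += (3, 1, 0) = (3, 3, 0)
  P7 needs (2, 1, 0) <= (3, 3, 0) -> finishes; pool += (0, 1, 1) = (3, 4, 1)
  P3 still needs (2, 1, 2) but only (3, 4, 1) is free — short on R3
  P1 still needs (3, 2, 2) but only (3, 4, 1) is free — short on R3
  P0 still needs (1, 3, 3) but only (3, 4, 1) is free — short on R3
  P6 still needs (3, 2, 3) but only (3, 4, 1) is free — short on R3
Never able to finish: P3, P1, P0 and P6.
(3) Precisely 0 of the possible complete orderings are safe sequences.


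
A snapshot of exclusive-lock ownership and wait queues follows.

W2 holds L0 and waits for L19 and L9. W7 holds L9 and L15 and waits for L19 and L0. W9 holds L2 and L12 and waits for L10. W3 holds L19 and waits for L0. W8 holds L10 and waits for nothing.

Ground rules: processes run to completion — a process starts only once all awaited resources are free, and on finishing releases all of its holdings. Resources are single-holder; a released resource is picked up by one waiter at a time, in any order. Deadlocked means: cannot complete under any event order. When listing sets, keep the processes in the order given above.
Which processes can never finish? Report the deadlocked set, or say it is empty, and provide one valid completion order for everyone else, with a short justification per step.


Deadlocked set: W2, W7 and W3.
Key observation: the waits loop around W2 -> W7 -> W2 with no way out; W3 is caught in further circular waits.
A valid finishing order for the others: W8, W9.
Check, step by step:
  W8: no waits; runs immediately, freeing L10
  W9: everything it awaited (L10) is free; runs, freeing L2 and L12


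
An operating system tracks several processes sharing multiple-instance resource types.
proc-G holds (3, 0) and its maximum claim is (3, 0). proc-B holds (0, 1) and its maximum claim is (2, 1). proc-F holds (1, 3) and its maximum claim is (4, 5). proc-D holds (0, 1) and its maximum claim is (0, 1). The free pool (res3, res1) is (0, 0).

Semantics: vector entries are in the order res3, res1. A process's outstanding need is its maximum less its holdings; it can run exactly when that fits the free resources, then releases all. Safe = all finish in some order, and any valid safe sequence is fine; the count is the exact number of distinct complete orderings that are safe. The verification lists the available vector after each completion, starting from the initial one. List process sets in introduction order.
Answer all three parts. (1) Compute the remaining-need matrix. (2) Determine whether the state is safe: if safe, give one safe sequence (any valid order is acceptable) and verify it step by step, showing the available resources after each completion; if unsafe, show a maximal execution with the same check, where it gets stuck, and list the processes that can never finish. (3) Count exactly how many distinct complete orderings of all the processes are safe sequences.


(1) Remaining need (order res3, res1):
  proc-G: (0, 0)
  proc-B: (2, 0)
  proc-F: (3, 2)
  proc-D: (0, 0)
(2) SAFE. One safe sequence: proc-D, proc-G, proc-B, proc-F.
Key observation: the first exact fit in this order is proc-F — it needs (3, 2) with (3, 2) free, meeting a requested resource to the last unit.
Check, step by step:
  pool = (0, 0)
  proc-D needs (0, 0) <= (0, 0) -> finishes; pool += (0, 1) = (0, 1)
  proc-G needs (0, 0) <= (0, 1) -> finishes; pool += (3, 0) = (3, 1)
  proc-B needs (2, 0) <= (3, 1) -> finishes; pool += (0, 1) = (3, 2)
  proc-F needs (3, 2) <= (3, 2) -> finishes; pool += (1, 3) = (4, 5)
(3) The exact count: 3 of the possible complete orderings are safe sequences.


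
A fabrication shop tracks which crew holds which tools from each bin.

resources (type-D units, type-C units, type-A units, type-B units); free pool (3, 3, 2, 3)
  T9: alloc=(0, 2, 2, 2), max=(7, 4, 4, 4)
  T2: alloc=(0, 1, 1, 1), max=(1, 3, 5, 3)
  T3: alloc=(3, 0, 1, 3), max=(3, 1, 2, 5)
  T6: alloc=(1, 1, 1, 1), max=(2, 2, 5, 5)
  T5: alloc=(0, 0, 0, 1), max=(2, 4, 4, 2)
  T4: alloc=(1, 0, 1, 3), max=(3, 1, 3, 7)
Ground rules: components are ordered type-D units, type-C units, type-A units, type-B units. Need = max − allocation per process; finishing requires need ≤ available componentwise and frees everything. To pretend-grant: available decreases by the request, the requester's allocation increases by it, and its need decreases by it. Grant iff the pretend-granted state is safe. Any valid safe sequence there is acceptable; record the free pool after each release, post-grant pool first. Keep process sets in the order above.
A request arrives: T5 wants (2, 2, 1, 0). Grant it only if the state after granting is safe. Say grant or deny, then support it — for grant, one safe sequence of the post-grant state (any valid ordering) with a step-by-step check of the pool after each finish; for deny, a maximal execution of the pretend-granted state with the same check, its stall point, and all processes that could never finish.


DENY: after the grant no complete ordering would exist.
Key observation: after T3, T4 the pool peaks at (5, 1, 3, 9), and each blocked process is short somewhere: T9 on type-D units, type-C units; T2 on type-C units, type-A units; T6 on type-A units; T5 on type-C units.
On the post-grant state, T3, T4 is a maximal run — nothing extends it. Walking it through:
  pool = (1, 1, 1, 3)
  T3 needs (0, 1, 1, 2) <= (1, 1, 1, 3) -> finishes; pool += (3, 0, 1, 3) = (4, 1, 2, 6)
  T4 needs (2, 1, 2, 4) <= (4, 1, 2, 6) -> finishes; pool += (1, 0, 1, 3) = (5, 1, 3, 9)
  blocked: T9 wants (7, 2, 2, 2), pool (5, 1, 3, 9) — not enough type-D units and type-C units
  blocked: T2 wants (1, 2, 4, 2), pool (5, 1, 3, 9) — not enough type-C units and type-A units
  blocked: T6 wants (1, 1, 4, 4), pool (5, 1, 3, 9) — not enough type-A units
  blocked: T5 wants (0, 2, 3, 1), pool (5, 1, 3, 9) — not enough type-C units
Post-grant, the permanently blocked set is T9, T2, T6 and T5.


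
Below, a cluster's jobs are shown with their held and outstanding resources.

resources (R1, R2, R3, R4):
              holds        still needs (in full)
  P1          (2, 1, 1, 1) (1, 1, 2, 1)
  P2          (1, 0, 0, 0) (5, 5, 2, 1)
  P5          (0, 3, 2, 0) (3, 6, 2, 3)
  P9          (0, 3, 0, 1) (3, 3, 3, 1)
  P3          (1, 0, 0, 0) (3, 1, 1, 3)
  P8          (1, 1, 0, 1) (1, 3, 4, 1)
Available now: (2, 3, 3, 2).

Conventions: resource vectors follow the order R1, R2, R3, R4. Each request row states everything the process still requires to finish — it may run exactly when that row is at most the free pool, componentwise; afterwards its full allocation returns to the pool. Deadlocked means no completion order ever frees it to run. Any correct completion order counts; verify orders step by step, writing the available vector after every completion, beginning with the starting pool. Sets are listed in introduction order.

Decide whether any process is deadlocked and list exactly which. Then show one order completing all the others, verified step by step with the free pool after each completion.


No process is deadlocked.
Key observation: P1 fits the free pool immediately, and its release cascades until everyone finishes.
One completion order for the rest: P1, P3, P9, P8, P2, P5. Step-by-step check:
  pool = (2, 3, 3, 2)
  P1 needs (1, 1, 2, 1) <= (2, 3, 3, 2) -> finishes; pool += (2, 1, 1, 1) = (4, 4, 4, 3)
  P3 needs (3, 1, 1, 3) <= (4, 4, 4, 3) -> finishes; pool += (1, 0, 0, 0) = (5, 4, 4, 3)
  P9 needs (3, 3, 3, 1) <= (5, 4, 4, 3) -> finishes; pool += (0, 3, 0, 1) = (5, 7, 4, 4)
  P8 needs (1, 3, 4, 1) <= (5, 7, 4, 4) -> finishes; pool += (1, 1, 0, 1) = (6, 8, 4, 5)
  P2 needs (5, 5, 2, 1) <= (6, 8, 4, 5) -> finishes; pool += (1, 0, 0, 0) = (7, 8, 4, 5)
  P5 needs (3, 6, 2, 3) <= (7, 8, 4, 5) -> finishes; pool += (0, 3, 2, 0) = (7, 11, 6, 5)


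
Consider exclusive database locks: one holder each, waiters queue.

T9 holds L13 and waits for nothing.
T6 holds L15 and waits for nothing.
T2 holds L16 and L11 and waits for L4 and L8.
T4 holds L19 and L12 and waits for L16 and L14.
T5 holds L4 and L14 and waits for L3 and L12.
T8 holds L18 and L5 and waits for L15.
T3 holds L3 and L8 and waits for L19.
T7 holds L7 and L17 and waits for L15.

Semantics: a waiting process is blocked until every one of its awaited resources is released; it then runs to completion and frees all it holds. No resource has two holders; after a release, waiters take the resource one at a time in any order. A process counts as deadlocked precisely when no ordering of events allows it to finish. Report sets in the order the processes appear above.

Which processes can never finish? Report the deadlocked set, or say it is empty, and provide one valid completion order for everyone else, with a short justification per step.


Deadlocked: T2, T4, T5 and T3.
Key observation: the loop T2 -> T5 -> T4 -> T2 blocks itself forever; T3 is caught in further circular waits.
One completion order for the rest: T9, T6, T8, T7.
Verifying each step:
  T9: no waits; runs immediately, freeing L13
  T6: no waits; runs immediately, freeing L15
  T8: everything it awaited (L15) is free; runs, freeing L18 and L5
  T7: everything it awaited (L15) is free; runs, freeing L7 and L17


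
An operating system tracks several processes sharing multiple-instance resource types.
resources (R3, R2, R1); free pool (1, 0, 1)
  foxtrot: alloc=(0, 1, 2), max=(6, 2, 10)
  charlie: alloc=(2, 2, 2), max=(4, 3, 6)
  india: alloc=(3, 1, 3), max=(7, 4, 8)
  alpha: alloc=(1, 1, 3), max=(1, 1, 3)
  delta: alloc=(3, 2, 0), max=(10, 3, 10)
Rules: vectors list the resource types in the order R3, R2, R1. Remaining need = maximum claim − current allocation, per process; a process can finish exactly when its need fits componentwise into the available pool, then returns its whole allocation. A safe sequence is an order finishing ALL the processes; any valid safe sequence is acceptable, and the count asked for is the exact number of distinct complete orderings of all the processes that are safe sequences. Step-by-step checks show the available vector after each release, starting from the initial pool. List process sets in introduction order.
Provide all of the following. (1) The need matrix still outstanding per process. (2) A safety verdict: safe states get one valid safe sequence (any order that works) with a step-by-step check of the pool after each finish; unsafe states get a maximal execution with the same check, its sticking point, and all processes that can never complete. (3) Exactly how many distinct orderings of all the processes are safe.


(1) Remaining need (order R3, R2, R1):
  foxtrot: (6, 1, 8)
  charlie: (2, 1, 4)
  india: (4, 3, 5)
  alpha: (0, 0, 0)
  delta: (7, 1, 10)
(2) SAFE. One safe sequence: alpha, charlie, india, foxtrot, delta.
Key observation: reading the order forward, charlie is the first process whose need (2, 1, 4) meets the free pool (2, 1, 4) exactly on a resource it requests.
Verifying each step:
  pool = (1, 0, 1)
  alpha needs (0, 0, 0) <= (1, 0, 1) -> finishes; pool += (1, 1, 3) = (2, 1, 4)
  charlie needs (2, 1, 4) <= (2, 1, 4) -> finishes; pool += (2, 2, 2) = (4, 3, 6)
  india needs (4, 3, 5) <= (4, 3, 6) -> finishes; pool += (3, 1, 3) = (7, 4, 9)
  foxtrot needs (6, 1, 8) <= (7, 4, 9) -> finishes; pool += (0, 1, 2) = (7, 5, 11)
  delta needs (7, 1, 10) <= (7, 5, 11) -> finishes; pool += (3, 2, 0) = (10, 7, 11)
(3) The exact count: 1 of the possible complete orderings is a safe sequence.


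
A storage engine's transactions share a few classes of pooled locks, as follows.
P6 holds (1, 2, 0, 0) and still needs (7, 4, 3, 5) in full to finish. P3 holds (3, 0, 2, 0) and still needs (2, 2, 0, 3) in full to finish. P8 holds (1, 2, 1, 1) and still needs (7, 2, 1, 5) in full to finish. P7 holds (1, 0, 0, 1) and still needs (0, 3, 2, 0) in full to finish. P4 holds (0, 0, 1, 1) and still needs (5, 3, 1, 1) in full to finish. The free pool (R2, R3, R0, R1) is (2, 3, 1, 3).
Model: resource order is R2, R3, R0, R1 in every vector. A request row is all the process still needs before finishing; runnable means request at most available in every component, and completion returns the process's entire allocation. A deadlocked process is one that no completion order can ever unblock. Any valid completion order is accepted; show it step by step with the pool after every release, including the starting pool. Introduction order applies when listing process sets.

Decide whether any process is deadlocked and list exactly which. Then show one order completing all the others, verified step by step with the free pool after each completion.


Deadlocked set: P6 and P8.
Key observation: R2 is the bottleneck — with P3, P4, P7 done the pool holds (6, 3, 4, 5), short of every remaining need.
A valid finishing order for the others: P3, P4, P7. Walking it through:
  pool = (2, 3, 1, 3)
  P3 needs (2, 2, 0, 3) <= (2, 3, 1, 3) -> finishes; pool += (3, 0, 2, 0) = (5, 3, 3, 3)
  P4 needs (5, 3, 1, 1) <= (5, 3, 3, 3) -> finishes; pool += (0, 0, 1, 1) = (5, 3, 4, 4)
  P7 needs (0, 3, 2, 0) <= (5, 3, 4, 4) -> finishes; pool += (1, 0, 0, 1) = (6, 3, 4, 5)
The blocked processes can never fit:
  P6 still needs (7, 4, 3, 5) but only (6, 3, 4, 5) is free — short on R2 and R3
  P8 still needs (7, 2, 1, 5) but only (6, 3, 4, 5) is free — short on R2


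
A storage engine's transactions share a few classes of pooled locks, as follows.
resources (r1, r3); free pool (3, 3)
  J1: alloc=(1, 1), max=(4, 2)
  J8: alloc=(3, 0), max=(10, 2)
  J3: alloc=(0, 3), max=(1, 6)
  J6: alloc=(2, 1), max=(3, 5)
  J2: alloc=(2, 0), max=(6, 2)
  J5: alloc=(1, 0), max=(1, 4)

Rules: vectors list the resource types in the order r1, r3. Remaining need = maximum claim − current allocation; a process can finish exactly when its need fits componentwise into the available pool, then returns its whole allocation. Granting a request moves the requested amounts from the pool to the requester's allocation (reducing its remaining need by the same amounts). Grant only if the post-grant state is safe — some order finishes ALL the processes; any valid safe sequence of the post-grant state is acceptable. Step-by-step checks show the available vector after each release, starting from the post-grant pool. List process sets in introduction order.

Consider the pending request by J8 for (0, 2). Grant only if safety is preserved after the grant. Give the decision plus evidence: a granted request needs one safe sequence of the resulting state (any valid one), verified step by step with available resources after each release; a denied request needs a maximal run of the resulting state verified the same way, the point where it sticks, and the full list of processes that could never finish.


DENY — the pretend-granted state is unsafe.
Key observation: after J1, J2 the pool peaks at (6, 2), and each blocked process is short somewhere: J8 on r1; J3 on r3; J6 on r3; J5 on r3.
After a pretend grant, a maximal execution: J1, J2 — then nothing else fits. Check, step by step:
  pool = (3, 1)
  J1: need (3, 1) fits (3, 1); releases (1, 1), pool now (4, 2)
  J2: need (4, 2) fits (4, 2); releases (2, 0), pool now (6, 2)
  J8 still needs (7, 0) but only (6, 2) is free — short on r1
  J3 still needs (1, 3) but only (6, 2) is free — short on r3
  J6 still needs (1, 4) but only (6, 2) is free — short on r3
  J5 still needs (0, 4) but only (6, 2) is free — short on r3
Processes that could never finish after the grant: J8, J3, J6 and J5.


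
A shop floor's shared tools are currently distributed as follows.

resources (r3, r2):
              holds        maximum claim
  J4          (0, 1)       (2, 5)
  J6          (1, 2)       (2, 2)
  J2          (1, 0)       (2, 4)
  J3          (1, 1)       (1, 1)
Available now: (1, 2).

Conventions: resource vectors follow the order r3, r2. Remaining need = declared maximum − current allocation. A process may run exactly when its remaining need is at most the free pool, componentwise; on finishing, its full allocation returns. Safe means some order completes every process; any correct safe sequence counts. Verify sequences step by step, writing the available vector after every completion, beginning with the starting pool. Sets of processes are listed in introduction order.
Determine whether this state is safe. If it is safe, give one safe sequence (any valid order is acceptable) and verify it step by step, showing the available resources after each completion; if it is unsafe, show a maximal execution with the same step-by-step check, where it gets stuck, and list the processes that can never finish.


The state is SAFE; one workable sequence: J6, J3, J2, J4.
Key observation: at J6 the run first touches a limit — (1, 0) against (1, 2), exact on a resource it actually requests.
Check, step by step:
  pool = (1, 2)
  J6: need (1, 0) fits (1, 2); releases (1, 2), pool now (2, 4)
  J3: need (0, 0) fits (2, 4); releases (1, 1), pool now (3, 5)
  J2: need (1, 4) fits (3, 5); releases (1, 0), pool now (4, 5)
  J4: need (2, 4) fits (4, 5); releases (0, 1), pool now (4, 6)


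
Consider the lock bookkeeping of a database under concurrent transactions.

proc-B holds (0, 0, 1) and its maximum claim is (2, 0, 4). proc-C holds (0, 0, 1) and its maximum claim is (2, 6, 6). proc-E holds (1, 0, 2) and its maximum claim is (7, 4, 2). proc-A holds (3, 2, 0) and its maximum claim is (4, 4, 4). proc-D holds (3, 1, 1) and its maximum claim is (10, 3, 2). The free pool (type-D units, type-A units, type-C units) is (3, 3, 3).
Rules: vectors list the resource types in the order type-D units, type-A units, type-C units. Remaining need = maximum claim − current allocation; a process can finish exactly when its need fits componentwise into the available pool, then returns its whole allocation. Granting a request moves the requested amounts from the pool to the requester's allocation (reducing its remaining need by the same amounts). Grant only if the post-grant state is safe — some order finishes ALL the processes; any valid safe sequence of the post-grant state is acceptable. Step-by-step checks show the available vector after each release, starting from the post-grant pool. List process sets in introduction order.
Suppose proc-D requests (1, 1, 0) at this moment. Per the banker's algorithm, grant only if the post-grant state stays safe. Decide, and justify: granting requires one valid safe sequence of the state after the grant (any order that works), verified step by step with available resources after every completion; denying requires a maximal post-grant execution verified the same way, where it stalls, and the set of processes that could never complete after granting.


DENY — the pretend-granted state is unsafe.
Key observation: after proc-B, proc-A the pool peaks at (5, 4, 4), and each blocked process is short somewhere: proc-C on type-A units, type-C units; proc-E on type-D units; proc-D on type-D units.
Pretend the grant happened; the run proc-B, proc-A goes as far as possible. Check, step by step:
  pool = (2, 2, 3)
  proc-B: need (2, 0, 3) fits (2, 2, 3); releases (0, 0, 1), pool now (2, 2, 4)
  proc-A: need (1, 2, 4) fits (2, 2, 4); releases (3, 2, 0), pool now (5, 4, 4)
  blocked: proc-C wants (2, 6, 5), pool (5, 4, 4) — not enough type-A units and type-C units
  blocked: proc-E wants (6, 4, 0), pool (5, 4, 4) — not enough type-D units
  blocked: proc-D wants (6, 1, 1), pool (5, 4, 4) — not enough type-D units
Processes that could never finish after the grant: proc-C, proc-E and proc-D.


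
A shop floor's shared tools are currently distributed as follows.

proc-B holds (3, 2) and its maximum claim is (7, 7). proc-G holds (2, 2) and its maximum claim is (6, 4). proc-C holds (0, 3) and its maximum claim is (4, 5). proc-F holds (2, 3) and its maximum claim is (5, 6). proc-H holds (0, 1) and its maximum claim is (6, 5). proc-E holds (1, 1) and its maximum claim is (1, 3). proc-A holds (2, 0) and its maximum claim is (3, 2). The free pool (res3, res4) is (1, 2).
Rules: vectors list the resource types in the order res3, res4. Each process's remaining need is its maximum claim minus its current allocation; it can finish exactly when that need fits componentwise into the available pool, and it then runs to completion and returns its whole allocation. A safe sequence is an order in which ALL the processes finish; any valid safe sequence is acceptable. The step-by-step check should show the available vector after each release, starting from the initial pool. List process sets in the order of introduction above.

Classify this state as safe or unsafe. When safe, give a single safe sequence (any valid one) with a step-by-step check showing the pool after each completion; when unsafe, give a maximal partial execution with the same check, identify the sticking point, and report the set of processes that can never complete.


SAFE — a valid safe sequence is proc-A, proc-E, proc-F, proc-B, proc-C, proc-G, proc-H.
Key observation: the first exact fit in this order is proc-A — it needs (1, 2) with (1, 2) free, meeting a requested resource to the last unit.
Walking it through:
  pool = (1, 2)
  run proc-A (needs (1, 2), free (1, 2)); after release of (2, 0) the pool is (3, 2)
  run proc-E (needs (0, 2), free (3, 2)); after release of (1, 1) the pool is (4, 3)
  run proc-F (needs (3, 3), free (4, 3)); after release of (2, 3) the pool is (6, 6)
  run proc-B (needs (4, 5), free (6, 6)); after release of (3, 2) the pool is (9, 8)
  run proc-C (needs (4, 2), free (9, 8)); after release of (0, 3) the pool is (9, 11)
  run proc-G (needs (4, 2), free (9, 11)); after release of (2, 2) the pool is (11, 13)
  run proc-H (needs (6, 4), free (11, 13)); after release of (0, 1) the pool is (11, 14)


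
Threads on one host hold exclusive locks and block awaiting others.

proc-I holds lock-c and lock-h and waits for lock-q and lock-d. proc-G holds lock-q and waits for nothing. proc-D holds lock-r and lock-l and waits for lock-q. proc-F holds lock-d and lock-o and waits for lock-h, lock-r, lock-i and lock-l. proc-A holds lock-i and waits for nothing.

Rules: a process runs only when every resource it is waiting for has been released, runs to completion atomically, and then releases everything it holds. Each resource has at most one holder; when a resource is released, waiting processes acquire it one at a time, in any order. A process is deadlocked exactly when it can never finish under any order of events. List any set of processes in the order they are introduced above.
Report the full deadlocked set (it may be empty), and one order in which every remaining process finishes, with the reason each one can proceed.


Deadlocked: proc-I and proc-F.
Key observation: proc-I -> proc-F -> proc-I is a circular wait — nothing in it can go first; no other process is dragged down with it.
A valid finishing order for the others: proc-A, proc-G, proc-D.
Verifying each step:
  proc-A waits on nothing -> runs at once and releases lock-i
  proc-G waits on nothing -> runs at once and releases lock-q
  proc-D: everything it awaited (lock-q) is free; runs, freeing lock-r and lock-l


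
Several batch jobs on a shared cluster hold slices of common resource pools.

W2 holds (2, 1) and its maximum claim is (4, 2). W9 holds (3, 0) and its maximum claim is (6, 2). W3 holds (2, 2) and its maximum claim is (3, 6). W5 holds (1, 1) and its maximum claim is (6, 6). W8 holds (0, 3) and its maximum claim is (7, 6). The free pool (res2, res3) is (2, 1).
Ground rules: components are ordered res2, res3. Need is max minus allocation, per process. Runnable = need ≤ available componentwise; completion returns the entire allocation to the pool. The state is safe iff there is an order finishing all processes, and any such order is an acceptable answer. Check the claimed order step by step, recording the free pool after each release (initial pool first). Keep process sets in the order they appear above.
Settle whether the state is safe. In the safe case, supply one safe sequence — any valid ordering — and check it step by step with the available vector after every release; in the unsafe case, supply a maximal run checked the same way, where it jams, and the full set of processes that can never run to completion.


UNSAFE.
Key observation: once W2, W9 finish, the pool peaks at (7, 2) — and every remaining process still needs more res3 than that.
A maximal execution: W2, W9 — then nothing else fits. Check, step by step:
  pool = (2, 1)
  run W2 (needs (2, 1), free (2, 1)); after release of (2, 1) the pool is (4, 2)
  run W9 (needs (3, 2), free (4, 2)); after release of (3, 0) the pool is (7, 2)
  W3 cannot run: need (1, 4) vs free (7, 2) (insufficient res3)
  W5 cannot run: need (5, 5) vs free (7, 2) (insufficient res3)
  W8 cannot run: need (7, 3) vs free (7, 2) (insufficient res3)
Never able to finish: W3, W5 and W8.


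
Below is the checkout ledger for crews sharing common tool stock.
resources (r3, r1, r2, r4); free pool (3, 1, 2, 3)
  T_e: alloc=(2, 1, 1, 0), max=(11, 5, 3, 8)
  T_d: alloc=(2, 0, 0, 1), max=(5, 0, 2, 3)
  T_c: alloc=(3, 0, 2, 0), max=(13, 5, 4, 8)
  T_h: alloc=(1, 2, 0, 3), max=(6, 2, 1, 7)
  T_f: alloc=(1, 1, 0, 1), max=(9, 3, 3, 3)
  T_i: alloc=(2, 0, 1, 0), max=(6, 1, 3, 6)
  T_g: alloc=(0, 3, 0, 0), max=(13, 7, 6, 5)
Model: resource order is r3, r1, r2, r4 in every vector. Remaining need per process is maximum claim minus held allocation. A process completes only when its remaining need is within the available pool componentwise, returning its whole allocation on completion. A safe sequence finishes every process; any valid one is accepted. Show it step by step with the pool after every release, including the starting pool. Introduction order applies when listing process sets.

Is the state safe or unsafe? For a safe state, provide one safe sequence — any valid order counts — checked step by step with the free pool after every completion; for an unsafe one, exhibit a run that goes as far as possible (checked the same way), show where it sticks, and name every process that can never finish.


SAFE. One safe sequence: T_d, T_h, T_i, T_f, T_e, T_c, T_g.
Key observation: the order's first zero-slack moment is T_d ((3, 0, 2, 2) needed, (3, 1, 2, 3) free — a requested resource with nothing to spare).
Verifying each step:
  pool = (3, 1, 2, 3)
  T_d needs (3, 0, 2, 2) <= (3, 1, 2, 3) -> finishes; pool += (2, 0, 0, 1) = (5, 1, 2, 4)
  T_h needs (5, 0, 1, 4) <= (5, 1, 2, 4) -> finishes; pool += (1, 2, 0, 3) = (6, 3, 2, 7)
  T_i needs (4, 1, 2, 6) <= (6, 3, 2, 7) -> finishes; pool += (2, 0, 1, 0) = (8, 3, 3, 7)
  T_f needs (8, 2, 3, 2) <= (8, 3, 3, 7) -> finishes; pool += (1, 1, 0, 1) = (9, 4, 3, 8)
  T_e needs (9, 4, 2, 8) <= (9, 4, 3, 8) -> finishes; pool += (2, 1, 1, 0) = (11, 5, 4, 8)
  T_c needs (10, 5, 2, 8) <= (11, 5, 4, 8) -> finishes; pool += (3, 0, 2, 0) = (14, 5, 6, 8)
  T_g needs (13, 4, 6, 5) <= (14, 5, 6, 8) -> finishes; pool += (0, 3, 0, 0) = (14, 8, 6, 8)


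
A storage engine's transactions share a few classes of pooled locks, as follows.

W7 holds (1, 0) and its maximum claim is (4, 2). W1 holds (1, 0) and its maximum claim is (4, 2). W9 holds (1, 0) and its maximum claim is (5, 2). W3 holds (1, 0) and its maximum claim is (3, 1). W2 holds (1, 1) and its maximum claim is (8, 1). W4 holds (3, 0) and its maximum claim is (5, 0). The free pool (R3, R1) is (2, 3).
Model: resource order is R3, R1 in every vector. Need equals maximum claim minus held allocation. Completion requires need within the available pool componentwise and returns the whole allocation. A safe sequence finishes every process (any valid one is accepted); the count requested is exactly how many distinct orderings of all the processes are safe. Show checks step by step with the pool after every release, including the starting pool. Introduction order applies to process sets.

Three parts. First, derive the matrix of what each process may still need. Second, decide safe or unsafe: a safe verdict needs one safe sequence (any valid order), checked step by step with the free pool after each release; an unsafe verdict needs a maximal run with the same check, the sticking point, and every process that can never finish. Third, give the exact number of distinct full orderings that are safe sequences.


(1) Remaining need (order R3, R1):
  W7: (3, 2)
  W1: (3, 2)
  W9: (4, 2)
  W3: (2, 1)
  W2: (7, 0)
  W4: (2, 0)
(2) SAFE, for example via the order W4, W9, W7, W3, W1, W2.
Key observation: W4 is the earliest step where a requested resource binds exactly: need (2, 0), pool (2, 3) at its turn.
Check, step by step:
  pool = (2, 3)
  run W4 (needs (2, 0), free (2, 3)); after release of (3, 0) the pool is (5, 3)
  run W9 (needs (4, 2), free (5, 3)); after release of (1, 0) the pool is (6, 3)
  run W7 (needs (3, 2), free (6, 3)); after release of (1, 0) the pool is (7, 3)
  run W3 (needs (2, 1), free (7, 3)); after release of (1, 0) the pool is (8, 3)
  run W1 (needs (3, 2), free (8, 3)); after release of (1, 0) the pool is (9, 3)
  run W2 (needs (7, 0), free (9, 3)); after release of (1, 1) the pool is (10, 4)
(3) The exact count: 114 of the possible complete orderings are safe sequences.


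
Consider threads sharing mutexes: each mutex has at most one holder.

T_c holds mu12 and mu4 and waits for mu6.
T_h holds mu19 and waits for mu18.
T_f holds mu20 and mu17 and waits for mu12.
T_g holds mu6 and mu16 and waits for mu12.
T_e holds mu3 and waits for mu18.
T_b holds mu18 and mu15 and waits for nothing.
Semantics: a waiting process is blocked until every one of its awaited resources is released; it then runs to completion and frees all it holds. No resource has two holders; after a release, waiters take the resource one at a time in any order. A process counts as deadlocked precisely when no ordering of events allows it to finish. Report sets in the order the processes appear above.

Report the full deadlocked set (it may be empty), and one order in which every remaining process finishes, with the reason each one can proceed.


The deadlocked set is T_c, T_f and T_g.
Key observation: nobody on the ring T_c -> T_g -> T_c can start until another member finishes, which never happens; T_f waits into the deadlock from upstream.
The rest can finish in the order T_b, T_e, T_h.
Walking it through:
  T_b: no waits; runs immediately, freeing mu18 and mu15
  T_e waits on mu18 — all released -> runs and releases mu3
  T_h waits on mu18 — all released -> runs and releases mu19


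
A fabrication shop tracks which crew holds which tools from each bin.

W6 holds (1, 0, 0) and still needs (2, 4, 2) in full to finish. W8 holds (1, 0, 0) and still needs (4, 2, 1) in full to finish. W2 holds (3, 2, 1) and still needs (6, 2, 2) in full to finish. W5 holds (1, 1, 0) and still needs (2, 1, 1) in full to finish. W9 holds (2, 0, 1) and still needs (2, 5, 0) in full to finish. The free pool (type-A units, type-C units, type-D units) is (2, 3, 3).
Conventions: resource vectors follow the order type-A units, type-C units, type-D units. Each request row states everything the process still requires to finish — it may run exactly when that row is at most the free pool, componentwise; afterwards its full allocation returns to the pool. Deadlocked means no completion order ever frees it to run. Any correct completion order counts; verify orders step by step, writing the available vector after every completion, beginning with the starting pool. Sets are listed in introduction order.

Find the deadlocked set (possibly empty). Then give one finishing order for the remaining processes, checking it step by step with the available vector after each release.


Deadlocked set: W2 and W9.
Key observation: after W5, W6, W8 the pool peaks at (5, 4, 3), and each blocked process is short somewhere: W2 on type-A units; W9 on type-C units.
One completion order for the rest: W5, W6, W8. Verifying each step:
  pool = (2, 3, 3)
  W5 needs (2, 1, 1) <= (2, 3, 3) -> finishes; pool += (1, 1, 0) = (3, 4, 3)
  W6 needs (2, 4, 2) <= (3, 4, 3) -> finishes; pool += (1, 0, 0) = (4, 4, 3)
  W8 needs (4, 2, 1) <= (4, 4, 3) -> finishes; pool += (1, 0, 0) = (5, 4, 3)
The blocked processes can never fit:
  blocked: W2 wants (6, 2, 2), pool (5, 4, 3) — not enough type-A units
  blocked: W9 wants (2, 5, 0), pool (5, 4, 3) — not enough type-C units


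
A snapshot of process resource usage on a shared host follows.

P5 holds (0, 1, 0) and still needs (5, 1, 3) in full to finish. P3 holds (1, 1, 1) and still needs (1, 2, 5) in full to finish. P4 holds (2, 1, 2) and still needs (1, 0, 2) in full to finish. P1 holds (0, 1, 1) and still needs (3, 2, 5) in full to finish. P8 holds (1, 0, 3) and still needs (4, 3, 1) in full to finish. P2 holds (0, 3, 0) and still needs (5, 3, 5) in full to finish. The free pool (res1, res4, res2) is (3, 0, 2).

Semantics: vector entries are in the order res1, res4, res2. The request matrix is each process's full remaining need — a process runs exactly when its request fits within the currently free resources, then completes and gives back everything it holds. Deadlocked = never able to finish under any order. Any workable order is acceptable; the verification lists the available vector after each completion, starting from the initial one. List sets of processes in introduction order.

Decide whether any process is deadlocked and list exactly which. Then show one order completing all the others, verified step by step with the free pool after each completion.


Deadlocked set: P3, P1, P8 and P2.
Key observation: after P4, P5 the pool peaks at (5, 2, 4), and each blocked process is short somewhere: P3 on res2; P1 on res2; P8 on res4; P2 on res4, res2.
A valid finishing order for the others: P4, P5. Check, step by step:
  pool = (3, 0, 2)
  P4 needs (1, 0, 2) <= (3, 0, 2) -> finishes; pool += (2, 1, 2) = (5, 1, 4)
  P5 needs (5, 1, 3) <= (5, 1, 4) -> finishes; pool += (0, 1, 0) = (5, 2, 4)
None of the blocked processes ever fits:
  P3 cannot run: need (1, 2, 5) vs free (5, 2, 4) (insufficient res2)
  P1 cannot run: need (3, 2, 5) vs free (5, 2, 4) (insufficient res2)
  P8 cannot run: need (4, 3, 1) vs free (5, 2, 4) (insufficient res4)
  P2 cannot run: need (5, 3, 5) vs free (5, 2, 4) (insufficient res4 and res2)


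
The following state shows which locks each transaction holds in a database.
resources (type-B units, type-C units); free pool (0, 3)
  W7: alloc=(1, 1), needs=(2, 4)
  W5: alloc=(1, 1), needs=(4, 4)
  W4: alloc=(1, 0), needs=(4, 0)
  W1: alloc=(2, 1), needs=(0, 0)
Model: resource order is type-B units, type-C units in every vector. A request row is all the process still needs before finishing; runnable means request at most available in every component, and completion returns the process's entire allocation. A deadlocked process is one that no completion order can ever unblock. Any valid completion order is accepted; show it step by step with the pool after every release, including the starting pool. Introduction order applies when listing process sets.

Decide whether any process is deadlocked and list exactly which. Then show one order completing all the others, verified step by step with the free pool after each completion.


Deadlocked: W5 and W4.
Key observation: no order helps: past W1, W7, the free pool tops out at (3, 5), below what each blocked process needs in type-B units.
A valid finishing order for the others: W1, W7. Check, step by step:
  pool = (0, 3)
  W1: need (0, 0) fits (0, 3); releases (2, 1), pool now (2, 4)
  W7: need (2, 4) fits (2, 4); releases (1, 1), pool now (3, 5)
The stuck group stays short no matter what:
  W5 still needs (4, 4) but only (3, 5) is free — short on type-B units
  W4 still needs (4, 0) but only (3, 5) is free — short on type-B units


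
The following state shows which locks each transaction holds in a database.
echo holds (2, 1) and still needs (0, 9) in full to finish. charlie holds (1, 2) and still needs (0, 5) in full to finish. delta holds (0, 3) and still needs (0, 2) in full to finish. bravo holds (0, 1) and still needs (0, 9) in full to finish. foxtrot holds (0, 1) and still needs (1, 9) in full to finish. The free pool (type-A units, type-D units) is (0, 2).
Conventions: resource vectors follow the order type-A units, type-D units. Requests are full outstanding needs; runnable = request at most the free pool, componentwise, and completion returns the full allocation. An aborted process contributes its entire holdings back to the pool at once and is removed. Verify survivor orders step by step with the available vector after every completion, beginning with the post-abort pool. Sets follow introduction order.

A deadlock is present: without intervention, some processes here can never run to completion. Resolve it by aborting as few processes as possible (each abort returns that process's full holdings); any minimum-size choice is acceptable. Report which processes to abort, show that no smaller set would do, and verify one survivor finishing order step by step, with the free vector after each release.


Abort bravo and foxtrot.
Key observation: echo could never have finished before the abort; with (0, 2) returned by bravo and foxtrot, it fits at step 3.
Minimality, checking each single-abort alternative: echo alone leaves bravo blocked (short on type-D units); charlie alone leaves echo blocked (short on type-D units); delta alone leaves echo blocked (short on type-D units); bravo alone leaves echo blocked (short on type-D units); foxtrot alone leaves echo blocked (short on type-D units).
Survivors finish in the order: delta, charlie, echo. Check, step by step (pool after the aborts first):
  pool = (0, 4)
  delta needs (0, 2) <= (0, 4) -> finishes; pool += (0, 3) = (0, 7)
  charlie needs (0, 5) <= (0, 7) -> finishes; pool += (1, 2) = (1, 9)
  echo needs (0, 9) <= (1, 9) -> finishes; pool += (2, 1) = (3, 10)
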